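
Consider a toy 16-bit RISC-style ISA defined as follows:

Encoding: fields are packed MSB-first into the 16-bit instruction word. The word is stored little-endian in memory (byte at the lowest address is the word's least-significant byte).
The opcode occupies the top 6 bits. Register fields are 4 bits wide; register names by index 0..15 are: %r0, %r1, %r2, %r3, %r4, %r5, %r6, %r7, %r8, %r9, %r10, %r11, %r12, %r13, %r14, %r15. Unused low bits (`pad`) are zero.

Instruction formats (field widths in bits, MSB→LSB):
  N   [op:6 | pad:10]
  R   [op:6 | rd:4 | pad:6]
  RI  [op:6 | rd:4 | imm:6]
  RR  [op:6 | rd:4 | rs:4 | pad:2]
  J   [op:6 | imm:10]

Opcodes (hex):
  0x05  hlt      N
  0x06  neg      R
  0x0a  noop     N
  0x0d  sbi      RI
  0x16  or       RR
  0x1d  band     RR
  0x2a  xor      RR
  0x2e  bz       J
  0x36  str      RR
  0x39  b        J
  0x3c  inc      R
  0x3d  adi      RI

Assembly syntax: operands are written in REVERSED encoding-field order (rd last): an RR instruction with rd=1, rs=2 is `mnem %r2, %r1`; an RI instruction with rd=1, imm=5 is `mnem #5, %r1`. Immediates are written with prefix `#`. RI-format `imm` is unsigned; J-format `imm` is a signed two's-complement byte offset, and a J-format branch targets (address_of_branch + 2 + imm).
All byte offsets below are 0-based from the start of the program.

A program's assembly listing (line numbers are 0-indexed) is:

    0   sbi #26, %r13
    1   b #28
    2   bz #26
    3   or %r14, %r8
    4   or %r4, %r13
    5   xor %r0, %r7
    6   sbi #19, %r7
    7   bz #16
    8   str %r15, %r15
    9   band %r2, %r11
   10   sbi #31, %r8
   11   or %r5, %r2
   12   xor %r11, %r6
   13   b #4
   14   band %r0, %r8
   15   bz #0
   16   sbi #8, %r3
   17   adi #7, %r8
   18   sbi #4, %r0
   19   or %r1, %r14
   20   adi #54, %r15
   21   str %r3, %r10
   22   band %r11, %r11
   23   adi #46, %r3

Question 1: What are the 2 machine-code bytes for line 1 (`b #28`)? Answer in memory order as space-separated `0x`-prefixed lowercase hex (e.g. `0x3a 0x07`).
0x1c 0xe4

1. b fields op=0x39:6|imm=28:10 → word e41ch → 1c e4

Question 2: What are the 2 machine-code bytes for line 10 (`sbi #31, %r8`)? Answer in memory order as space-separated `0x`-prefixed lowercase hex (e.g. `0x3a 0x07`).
0x1f 0x36

10. sbi fields op=0xd:6|rd=8:4|imm=31:6 → word 361fh → 1f 36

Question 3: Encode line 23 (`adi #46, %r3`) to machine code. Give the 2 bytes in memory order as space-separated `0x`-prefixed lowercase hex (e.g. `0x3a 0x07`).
0xee 0xf4

L23: adi op=0x3d:6|rd=3:4|imm=46:6 ⇒ 0xf4ee ⇒ little ee f4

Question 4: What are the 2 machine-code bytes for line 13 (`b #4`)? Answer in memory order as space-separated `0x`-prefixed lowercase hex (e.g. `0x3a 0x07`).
0x04 0xe4

line 13 (b): pack op=0x39:6|imm=4:10 = 0xe404; little→ 04 e4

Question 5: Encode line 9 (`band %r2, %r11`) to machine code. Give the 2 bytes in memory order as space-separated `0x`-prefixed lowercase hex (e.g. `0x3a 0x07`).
0xc8 0x76

L9: band op=0x1d:6|rd=11:4|rs=2:4|pad=0:2 ⇒ 0x76c8 ⇒ little c8 76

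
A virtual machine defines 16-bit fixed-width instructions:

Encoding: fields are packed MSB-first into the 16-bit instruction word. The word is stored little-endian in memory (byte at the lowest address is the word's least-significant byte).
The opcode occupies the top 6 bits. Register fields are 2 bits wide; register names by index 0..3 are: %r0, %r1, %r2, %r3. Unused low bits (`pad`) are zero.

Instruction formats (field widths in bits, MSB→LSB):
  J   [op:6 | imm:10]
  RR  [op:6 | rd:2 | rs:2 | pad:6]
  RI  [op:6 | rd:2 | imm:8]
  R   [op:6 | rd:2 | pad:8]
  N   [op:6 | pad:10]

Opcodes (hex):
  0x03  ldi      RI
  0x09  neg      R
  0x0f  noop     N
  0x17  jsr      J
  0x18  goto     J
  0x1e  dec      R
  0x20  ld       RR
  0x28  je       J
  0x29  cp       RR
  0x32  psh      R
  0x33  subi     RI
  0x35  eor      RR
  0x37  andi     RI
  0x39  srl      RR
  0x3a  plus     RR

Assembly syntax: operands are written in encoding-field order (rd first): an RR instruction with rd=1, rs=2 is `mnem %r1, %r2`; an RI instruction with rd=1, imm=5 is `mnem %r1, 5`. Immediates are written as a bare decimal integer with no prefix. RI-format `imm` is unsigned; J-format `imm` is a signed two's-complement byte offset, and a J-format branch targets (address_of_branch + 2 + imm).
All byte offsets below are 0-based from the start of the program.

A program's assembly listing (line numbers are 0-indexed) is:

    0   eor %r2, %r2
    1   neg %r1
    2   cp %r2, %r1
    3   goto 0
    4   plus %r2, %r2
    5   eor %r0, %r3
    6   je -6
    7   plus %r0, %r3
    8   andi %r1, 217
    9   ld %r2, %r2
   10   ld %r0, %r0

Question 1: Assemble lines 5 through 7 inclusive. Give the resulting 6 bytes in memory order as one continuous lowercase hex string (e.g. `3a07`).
5. eor fields op=0x35:6|rd=0:2|rs=3:2|pad=0:6 → word d4c0h → c0 d4
6. je fields op=0x28:6|imm=-6:10 → word a3fah → fa a3
7. plus fields op=0x3a:6|rd=0:2|rs=3:2|pad=0:6 → word e8c0h → c0 e8

c0d4faa3c0e8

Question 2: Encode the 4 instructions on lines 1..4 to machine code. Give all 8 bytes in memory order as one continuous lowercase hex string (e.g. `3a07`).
002540a6006080ea

line 1 (neg): pack op=0x9:6|rd=1:2|pad=0:8 = 0x2500; little→ 00 25
line 2 (cp): pack op=0x29:6|rd=2:2|rs=1:2|pad=0:6 = 0xa640; little→ 40 a6
line 3 (goto): pack op=0x18:6|imm=0:10 = 0x6000; little→ 00 60
line 4 (plus): pack op=0x3a:6|rd=2:2|rs=2:2|pad=0:6 = 0xea80; little→ 80 ea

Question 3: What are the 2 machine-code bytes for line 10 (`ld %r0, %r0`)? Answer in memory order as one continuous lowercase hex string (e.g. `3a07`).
0080

10. ld fields op=0x20:6|rd=0:2|rs=0:2|pad=0:6 → word 8000h → 00 80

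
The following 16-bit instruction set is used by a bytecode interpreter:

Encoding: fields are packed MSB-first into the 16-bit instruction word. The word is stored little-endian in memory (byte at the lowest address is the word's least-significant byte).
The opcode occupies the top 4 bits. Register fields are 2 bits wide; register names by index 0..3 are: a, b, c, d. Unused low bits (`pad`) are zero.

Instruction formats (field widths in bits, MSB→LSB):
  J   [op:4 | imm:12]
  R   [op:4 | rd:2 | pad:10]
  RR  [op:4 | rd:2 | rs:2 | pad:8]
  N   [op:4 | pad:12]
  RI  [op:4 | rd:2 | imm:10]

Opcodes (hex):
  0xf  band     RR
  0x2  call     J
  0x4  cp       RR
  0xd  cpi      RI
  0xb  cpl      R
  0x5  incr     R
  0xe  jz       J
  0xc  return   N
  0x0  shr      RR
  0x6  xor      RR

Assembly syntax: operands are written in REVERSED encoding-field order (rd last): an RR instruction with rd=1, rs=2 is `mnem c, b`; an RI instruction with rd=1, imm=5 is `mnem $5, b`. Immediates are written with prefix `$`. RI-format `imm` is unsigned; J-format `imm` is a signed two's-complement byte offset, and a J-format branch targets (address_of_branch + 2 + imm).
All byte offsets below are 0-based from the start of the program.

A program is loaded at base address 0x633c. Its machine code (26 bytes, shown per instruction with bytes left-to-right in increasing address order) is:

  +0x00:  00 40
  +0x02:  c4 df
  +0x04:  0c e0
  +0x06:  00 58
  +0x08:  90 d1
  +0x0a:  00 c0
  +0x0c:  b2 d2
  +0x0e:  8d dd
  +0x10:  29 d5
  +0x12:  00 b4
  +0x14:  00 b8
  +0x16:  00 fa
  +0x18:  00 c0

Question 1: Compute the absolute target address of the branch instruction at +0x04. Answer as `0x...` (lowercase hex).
off 0x04: read 0c e0 as little → 0xe00c
  op=0xe00c>>12=0xe ⇒ jz (J)
  [11:0] imm=12 = $12
  target = base 0x633c + off 0x04 + 2 + imm 12 = 0x634e

0x634e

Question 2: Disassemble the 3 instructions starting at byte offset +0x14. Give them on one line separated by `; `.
@+14  little-endian(00 b8) = 0xb800
  op=0xb800>>12=0xb ⇒ cpl (R)
  [11:10] rd=2 = c
@+16  little-endian(00 fa) = 0xfa00
  op=0xfa00>>12=0xf ⇒ band (RR)
  [11:10] rd=2 = c
  [9:8] rs=2 = c
@+18  little-endian(00 c0) = 0xc000
  op=0xc000>>12=0xc ⇒ return (N)

cpl c; band c, c; return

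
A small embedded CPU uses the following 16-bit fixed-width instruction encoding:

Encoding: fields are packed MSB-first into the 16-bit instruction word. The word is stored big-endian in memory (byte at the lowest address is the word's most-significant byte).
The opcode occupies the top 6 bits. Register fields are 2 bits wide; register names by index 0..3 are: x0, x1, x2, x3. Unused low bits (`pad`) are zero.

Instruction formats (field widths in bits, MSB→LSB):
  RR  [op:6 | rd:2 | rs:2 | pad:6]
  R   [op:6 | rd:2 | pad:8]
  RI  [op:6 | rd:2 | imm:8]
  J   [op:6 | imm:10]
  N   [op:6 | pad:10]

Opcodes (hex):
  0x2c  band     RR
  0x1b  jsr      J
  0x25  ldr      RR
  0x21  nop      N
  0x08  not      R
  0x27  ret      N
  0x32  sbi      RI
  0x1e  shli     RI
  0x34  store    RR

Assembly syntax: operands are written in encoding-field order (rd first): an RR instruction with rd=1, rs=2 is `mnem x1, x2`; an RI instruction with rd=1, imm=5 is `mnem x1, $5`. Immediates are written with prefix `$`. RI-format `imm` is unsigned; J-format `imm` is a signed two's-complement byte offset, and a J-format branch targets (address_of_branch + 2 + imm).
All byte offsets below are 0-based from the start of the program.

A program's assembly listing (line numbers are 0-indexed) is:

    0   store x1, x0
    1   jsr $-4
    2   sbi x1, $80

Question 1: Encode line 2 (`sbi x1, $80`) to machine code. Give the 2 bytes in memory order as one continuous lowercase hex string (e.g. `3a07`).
c950

2. sbi fields op=0x32:6|rd=1:2|imm=80:8 → word c950h → c9 50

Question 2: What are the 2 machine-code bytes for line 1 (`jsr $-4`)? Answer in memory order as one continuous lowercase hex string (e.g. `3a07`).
L1: jsr op=0x1b:6|imm=-4:10 ⇒ 0x6ffc ⇒ big 6f fc

6ffc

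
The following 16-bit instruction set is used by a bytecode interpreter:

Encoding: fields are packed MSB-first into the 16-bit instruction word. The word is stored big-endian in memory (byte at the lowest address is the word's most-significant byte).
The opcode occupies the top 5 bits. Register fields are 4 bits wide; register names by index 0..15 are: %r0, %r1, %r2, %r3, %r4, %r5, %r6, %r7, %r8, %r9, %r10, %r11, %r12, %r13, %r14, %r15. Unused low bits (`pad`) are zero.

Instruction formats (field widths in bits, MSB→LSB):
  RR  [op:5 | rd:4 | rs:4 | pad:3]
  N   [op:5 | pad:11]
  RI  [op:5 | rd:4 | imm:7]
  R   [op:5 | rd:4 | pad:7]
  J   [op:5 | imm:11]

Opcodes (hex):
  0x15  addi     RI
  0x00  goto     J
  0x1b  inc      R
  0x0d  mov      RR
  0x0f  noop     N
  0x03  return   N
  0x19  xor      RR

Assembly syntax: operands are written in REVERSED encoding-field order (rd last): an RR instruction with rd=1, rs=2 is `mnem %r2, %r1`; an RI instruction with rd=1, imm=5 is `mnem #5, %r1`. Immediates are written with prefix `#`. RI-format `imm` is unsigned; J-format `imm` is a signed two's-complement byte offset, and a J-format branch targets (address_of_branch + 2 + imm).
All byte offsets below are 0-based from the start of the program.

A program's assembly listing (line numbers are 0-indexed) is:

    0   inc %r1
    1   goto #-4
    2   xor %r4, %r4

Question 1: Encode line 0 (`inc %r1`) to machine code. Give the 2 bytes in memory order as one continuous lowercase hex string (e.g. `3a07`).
d880

L0: inc op=0x1b:5|rd=1:4|pad=0:7 ⇒ 0xd880 ⇒ big d8 80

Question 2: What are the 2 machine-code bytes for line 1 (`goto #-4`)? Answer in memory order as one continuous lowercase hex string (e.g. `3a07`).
07fc

line 1 (goto): pack op=0x0:5|imm=-4:11 = 0x07fc; big→ 07 fc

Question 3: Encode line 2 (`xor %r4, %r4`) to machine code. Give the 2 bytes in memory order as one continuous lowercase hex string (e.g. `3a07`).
ca20

2. xor fields op=0x19:5|rd=4:4|rs=4:4|pad=0:3 → word ca20h → ca 20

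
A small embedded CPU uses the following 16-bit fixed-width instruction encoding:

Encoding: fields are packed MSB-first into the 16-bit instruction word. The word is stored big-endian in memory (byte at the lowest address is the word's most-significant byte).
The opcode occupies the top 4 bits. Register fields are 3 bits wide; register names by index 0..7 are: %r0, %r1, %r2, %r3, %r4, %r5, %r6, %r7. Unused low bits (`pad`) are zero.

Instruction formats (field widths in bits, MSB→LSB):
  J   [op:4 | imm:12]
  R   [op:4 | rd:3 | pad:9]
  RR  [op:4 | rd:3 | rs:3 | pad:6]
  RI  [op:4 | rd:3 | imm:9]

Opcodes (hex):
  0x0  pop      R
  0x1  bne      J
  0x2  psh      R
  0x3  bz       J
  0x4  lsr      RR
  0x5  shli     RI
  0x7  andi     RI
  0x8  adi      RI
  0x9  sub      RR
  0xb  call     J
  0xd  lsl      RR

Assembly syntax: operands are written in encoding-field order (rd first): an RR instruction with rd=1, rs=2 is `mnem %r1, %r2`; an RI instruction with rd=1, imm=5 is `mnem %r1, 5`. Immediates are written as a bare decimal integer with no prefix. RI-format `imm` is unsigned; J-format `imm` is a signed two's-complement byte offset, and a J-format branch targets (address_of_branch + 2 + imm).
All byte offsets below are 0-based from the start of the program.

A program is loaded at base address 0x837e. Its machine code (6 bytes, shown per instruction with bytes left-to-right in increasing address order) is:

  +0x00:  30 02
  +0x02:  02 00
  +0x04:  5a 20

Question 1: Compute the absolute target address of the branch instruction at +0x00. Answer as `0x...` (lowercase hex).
0x8382

[00] 30 02 → 0x3002
  op=0x3002>>12=0x3 ⇒ bz (J)
  imm@[11:0]=0x2 ⇒ 2
  target = base 0x837e + off 0x00 + 2 + imm 2 = 0x8382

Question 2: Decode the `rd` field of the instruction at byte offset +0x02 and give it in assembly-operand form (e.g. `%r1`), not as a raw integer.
[02] 02 00 → 0x0200
  top 4b → 0x0 → pop [R]
  [11:9] rd=1 = %r1

%r1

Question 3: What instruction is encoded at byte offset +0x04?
shli %r5, 32

off 0x04: read 5a 20 as big → 0x5a20
  opcode bits[15:12]=0x5: shli/RI
  rd: (w>>9)&0x7=0x5 → %r5
  imm: (w>>0)&0x1ff=0x20 → 32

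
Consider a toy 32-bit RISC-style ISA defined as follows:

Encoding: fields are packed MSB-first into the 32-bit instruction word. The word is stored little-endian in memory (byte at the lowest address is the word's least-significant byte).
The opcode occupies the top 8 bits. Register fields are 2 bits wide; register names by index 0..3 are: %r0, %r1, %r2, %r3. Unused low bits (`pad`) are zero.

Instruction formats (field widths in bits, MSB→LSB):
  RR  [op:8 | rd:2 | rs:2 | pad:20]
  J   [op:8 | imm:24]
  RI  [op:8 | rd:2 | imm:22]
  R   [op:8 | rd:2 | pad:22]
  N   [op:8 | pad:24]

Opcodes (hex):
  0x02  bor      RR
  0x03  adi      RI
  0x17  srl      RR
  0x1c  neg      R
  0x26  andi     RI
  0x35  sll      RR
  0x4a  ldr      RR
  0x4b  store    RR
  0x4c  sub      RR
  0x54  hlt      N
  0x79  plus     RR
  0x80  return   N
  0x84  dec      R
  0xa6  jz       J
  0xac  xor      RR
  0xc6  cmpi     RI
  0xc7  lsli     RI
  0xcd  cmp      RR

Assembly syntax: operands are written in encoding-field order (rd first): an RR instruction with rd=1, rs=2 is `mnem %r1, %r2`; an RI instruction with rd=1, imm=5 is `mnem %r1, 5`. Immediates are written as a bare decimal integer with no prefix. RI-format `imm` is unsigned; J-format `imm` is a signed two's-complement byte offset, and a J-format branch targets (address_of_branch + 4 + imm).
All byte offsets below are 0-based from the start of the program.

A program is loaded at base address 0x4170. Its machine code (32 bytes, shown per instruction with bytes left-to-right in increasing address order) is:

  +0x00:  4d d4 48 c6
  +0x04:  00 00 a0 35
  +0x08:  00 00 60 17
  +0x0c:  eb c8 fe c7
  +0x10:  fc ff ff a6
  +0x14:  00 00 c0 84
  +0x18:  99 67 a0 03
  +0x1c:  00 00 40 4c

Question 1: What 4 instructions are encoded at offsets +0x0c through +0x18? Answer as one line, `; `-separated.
[0c] eb c8 fe c7 → 0xc7fec8eb
  op=0xc7fec8eb>>24=0xc7 ⇒ lsli (RI)
  [23:22] rd=3 = %r3
  [21:0] imm=4114667 = 4114667
[10] fc ff ff a6 → 0xa6fffffc
  op=0xa6fffffc>>24=0xa6 ⇒ jz (J)
  [23:0] imm=16777212 (s24→-4) = -4
[14] 00 00 c0 84 → 0x84c00000
  op=0x84c00000>>24=0x84 ⇒ dec (R)
  [23:22] rd=3 = %r3
[18] 99 67 a0 03 → 0x03a06799
  op=0x03a06799>>24=0x3 ⇒ adi (RI)
  [23:22] rd=2 = %r2
  [21:0] imm=2123673 = 2123673

lsli %r3, 4114667; jz -4; dec %r3; adi %r2, 2123673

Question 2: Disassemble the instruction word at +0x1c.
sub %r1, %r0

off 0x1c: read 00 00 40 4c as little → 0x4c400000
  top 8b → 0x4c → sub [RR]
  [23:22] rd=1 = %r1
  [21:20] rs=0 = %r0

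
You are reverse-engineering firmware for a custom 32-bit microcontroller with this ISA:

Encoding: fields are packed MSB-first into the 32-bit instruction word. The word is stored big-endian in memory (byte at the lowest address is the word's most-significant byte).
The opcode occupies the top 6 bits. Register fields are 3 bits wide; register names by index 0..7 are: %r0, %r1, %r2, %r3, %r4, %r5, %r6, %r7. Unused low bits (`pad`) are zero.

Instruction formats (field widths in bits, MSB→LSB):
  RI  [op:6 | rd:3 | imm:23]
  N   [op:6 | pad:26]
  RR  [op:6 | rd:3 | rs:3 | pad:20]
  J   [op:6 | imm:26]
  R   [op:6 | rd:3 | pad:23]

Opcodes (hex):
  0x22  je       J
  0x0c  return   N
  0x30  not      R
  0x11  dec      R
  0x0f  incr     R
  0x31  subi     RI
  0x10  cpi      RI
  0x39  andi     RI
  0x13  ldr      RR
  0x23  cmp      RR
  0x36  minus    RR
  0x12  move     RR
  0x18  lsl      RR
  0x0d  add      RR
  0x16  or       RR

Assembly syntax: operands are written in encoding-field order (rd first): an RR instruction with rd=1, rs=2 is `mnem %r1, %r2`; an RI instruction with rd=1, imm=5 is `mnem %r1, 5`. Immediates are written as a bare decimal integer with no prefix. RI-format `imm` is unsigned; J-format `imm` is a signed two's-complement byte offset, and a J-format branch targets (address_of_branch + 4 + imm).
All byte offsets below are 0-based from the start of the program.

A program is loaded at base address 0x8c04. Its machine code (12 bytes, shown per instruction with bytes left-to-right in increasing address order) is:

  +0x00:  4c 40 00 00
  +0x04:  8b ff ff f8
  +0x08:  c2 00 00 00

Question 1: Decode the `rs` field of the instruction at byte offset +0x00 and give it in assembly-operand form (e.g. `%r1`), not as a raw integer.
+0x00: 4c 40 00 00 ⇒ word 0x4c400000 (big)
  opcode bits[31:26]=0x13: ldr/RR
  [25:23] rd=0 = %r0
  [22:20] rs=4 = %r4

%r4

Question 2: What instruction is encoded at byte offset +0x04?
off 0x04: read 8b ff ff f8 as big → 0x8bfffff8
  top 6b → 0x22 → je [J]
  [25:0] imm=67108856 (s26→-8) = -8

je -8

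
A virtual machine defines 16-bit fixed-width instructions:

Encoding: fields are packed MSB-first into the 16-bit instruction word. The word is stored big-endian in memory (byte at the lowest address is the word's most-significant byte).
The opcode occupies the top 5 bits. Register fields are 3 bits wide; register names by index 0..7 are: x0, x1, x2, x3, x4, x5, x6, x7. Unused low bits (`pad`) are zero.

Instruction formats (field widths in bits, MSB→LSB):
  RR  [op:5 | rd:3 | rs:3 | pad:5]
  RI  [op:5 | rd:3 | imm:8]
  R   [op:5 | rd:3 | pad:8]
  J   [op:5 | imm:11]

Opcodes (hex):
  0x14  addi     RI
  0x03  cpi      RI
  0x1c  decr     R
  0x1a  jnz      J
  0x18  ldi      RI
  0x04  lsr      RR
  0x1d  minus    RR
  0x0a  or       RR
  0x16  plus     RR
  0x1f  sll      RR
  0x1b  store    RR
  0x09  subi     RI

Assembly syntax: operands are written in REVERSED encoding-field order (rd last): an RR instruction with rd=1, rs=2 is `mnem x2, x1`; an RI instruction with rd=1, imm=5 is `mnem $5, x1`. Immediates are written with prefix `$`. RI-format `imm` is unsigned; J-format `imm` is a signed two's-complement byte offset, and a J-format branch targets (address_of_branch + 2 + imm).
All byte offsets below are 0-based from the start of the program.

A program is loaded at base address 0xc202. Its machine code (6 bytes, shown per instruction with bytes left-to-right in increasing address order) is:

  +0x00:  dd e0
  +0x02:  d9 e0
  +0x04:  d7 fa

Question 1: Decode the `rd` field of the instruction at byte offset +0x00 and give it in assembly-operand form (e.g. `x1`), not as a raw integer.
x5

@+00  big-endian(dd e0) = 0xdde0
  opcode bits[15:11]=0x1b: store/RR
  rd@[10:8]=0x5 ⇒ x5
  rs@[7:5]=0x7 ⇒ x7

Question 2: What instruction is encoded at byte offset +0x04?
[04] d7 fa → 0xd7fa
  top 5b → 0x1a → jnz [J]
  imm@[10:0]=0x7fa (s11→-6) ⇒ $-6

jnz $-6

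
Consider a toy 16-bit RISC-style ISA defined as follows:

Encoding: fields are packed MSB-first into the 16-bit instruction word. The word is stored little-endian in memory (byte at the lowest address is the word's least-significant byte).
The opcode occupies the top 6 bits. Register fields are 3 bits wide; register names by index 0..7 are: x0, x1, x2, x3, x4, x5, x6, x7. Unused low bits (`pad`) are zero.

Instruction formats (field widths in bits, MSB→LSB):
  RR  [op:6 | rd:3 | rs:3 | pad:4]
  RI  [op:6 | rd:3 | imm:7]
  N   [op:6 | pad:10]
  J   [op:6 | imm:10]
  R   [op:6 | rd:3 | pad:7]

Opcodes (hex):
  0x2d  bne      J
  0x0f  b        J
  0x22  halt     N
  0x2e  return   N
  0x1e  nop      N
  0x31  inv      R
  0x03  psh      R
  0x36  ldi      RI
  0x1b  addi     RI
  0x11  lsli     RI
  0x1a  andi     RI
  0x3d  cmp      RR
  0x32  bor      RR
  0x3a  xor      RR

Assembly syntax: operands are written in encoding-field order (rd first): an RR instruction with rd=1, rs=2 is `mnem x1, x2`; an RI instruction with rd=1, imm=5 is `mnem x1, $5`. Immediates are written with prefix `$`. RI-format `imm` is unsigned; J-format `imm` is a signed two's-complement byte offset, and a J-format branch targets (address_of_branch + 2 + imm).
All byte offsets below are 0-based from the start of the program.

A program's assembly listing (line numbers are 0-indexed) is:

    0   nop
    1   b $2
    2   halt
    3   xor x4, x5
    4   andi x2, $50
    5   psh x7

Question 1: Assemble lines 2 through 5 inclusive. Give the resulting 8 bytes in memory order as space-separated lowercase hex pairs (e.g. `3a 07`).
L2: halt op=0x22:6|pad=0:10 ⇒ 0x8800 ⇒ little 00 88
L3: xor op=0x3a:6|rd=4:3|rs=5:3|pad=0:4 ⇒ 0xea50 ⇒ little 50 ea
L4: andi op=0x1a:6|rd=2:3|imm=50:7 ⇒ 0x6932 ⇒ little 32 69
L5: psh op=0x3:6|rd=7:3|pad=0:7 ⇒ 0x0f80 ⇒ little 80 0f

00 88 50 ea 32 69 80 0f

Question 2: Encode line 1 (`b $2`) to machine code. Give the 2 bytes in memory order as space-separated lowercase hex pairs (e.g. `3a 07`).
L1: b op=0xf:6|imm=2:10 ⇒ 0x3c02 ⇒ little 02 3c

02 3c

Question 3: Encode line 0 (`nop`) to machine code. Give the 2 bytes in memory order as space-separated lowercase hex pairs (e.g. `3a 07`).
00 78

L0: nop op=0x1e:6|pad=0:10 ⇒ 0x7800 ⇒ little 00 78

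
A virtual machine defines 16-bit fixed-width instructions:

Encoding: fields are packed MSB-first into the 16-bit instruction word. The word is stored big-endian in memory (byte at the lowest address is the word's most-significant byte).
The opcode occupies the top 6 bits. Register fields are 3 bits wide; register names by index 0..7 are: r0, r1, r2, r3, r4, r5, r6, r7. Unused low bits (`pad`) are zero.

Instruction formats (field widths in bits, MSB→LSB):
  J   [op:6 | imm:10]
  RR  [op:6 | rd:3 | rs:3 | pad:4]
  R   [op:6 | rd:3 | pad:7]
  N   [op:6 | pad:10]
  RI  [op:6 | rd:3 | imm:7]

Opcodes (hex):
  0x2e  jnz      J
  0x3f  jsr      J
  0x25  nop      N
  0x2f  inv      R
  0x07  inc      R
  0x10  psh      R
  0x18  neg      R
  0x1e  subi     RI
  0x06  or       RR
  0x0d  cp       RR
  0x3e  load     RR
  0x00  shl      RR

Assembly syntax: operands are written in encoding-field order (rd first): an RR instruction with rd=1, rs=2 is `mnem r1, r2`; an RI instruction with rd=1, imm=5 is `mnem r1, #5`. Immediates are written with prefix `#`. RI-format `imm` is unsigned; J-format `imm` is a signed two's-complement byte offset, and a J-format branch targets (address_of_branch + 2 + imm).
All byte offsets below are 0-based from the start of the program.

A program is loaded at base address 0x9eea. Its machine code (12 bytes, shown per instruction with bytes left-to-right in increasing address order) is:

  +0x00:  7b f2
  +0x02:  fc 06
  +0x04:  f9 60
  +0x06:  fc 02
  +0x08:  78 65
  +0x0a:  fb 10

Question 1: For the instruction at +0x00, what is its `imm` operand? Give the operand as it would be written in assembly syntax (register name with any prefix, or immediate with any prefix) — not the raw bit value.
#114

[00] 7b f2 → 0x7bf2
  op=0x7bf2>>10=0x1e ⇒ subi (RI)
  rd@[9:7]=0x7 ⇒ r7
  imm@[6:0]=0x72 ⇒ #114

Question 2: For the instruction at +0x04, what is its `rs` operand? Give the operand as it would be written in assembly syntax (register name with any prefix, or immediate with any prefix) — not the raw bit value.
r6

[04] f9 60 → 0xf960
  top 6b → 0x3e → load [RR]
  rd: (w>>7)&0x7=0x2 → r2
  rs: (w>>4)&0x7=0x6 → r6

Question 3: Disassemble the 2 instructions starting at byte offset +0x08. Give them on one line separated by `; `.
subi r0, #101; load r6, r1

off 0x08: read 78 65 as big → 0x7865
  top 6b → 0x1e → subi [RI]
  [9:7] rd=0 = r0
  [6:0] imm=101 = #101
off 0x0a: read fb 10 as big → 0xfb10
  top 6b → 0x3e → load [RR]
  [9:7] rd=6 = r6
  [6:4] rs=1 = r1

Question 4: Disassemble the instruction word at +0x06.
jsr #2

[06] fc 02 → 0xfc02
  op=0xfc02>>10=0x3f ⇒ jsr (J)
  [9:0] imm=2 = #2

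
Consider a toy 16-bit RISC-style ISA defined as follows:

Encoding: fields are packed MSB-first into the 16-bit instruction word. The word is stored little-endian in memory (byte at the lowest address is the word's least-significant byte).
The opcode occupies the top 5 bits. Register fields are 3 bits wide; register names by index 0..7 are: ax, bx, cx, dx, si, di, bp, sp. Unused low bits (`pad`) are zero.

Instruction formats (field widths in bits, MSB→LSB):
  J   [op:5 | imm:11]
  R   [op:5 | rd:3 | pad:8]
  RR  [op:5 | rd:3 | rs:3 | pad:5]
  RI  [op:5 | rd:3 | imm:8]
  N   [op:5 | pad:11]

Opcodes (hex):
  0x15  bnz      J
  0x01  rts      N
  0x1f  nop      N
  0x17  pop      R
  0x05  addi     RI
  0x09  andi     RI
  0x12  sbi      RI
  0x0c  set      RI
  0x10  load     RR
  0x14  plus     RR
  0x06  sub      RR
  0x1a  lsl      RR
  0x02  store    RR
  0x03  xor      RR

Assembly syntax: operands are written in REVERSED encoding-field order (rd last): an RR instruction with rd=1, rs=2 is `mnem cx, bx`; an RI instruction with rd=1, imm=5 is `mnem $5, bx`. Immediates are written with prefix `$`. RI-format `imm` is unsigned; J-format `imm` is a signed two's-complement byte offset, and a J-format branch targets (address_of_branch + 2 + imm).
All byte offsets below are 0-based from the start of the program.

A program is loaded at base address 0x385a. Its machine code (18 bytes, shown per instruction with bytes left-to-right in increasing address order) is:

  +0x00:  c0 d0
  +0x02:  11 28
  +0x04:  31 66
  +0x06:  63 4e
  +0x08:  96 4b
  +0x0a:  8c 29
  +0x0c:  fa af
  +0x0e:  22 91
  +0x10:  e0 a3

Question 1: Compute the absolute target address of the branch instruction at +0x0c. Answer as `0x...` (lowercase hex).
0x3862

@+0c  little-endian(fa af) = 0xaffa
  opcode bits[15:11]=0x15: bnz/J
  [10:0] imm=2042 (s11→-6) = $-6
  target = base 0x385a + off 0x0c + 2 + imm -6 = 0x3862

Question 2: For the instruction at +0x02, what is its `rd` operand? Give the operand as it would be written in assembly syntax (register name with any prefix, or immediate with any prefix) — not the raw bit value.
off 0x02: read 11 28 as little → 0x2811
  opcode bits[15:11]=0x5: addi/RI
  [10:8] rd=0 = ax
  [7:0] imm=17 = $17

ax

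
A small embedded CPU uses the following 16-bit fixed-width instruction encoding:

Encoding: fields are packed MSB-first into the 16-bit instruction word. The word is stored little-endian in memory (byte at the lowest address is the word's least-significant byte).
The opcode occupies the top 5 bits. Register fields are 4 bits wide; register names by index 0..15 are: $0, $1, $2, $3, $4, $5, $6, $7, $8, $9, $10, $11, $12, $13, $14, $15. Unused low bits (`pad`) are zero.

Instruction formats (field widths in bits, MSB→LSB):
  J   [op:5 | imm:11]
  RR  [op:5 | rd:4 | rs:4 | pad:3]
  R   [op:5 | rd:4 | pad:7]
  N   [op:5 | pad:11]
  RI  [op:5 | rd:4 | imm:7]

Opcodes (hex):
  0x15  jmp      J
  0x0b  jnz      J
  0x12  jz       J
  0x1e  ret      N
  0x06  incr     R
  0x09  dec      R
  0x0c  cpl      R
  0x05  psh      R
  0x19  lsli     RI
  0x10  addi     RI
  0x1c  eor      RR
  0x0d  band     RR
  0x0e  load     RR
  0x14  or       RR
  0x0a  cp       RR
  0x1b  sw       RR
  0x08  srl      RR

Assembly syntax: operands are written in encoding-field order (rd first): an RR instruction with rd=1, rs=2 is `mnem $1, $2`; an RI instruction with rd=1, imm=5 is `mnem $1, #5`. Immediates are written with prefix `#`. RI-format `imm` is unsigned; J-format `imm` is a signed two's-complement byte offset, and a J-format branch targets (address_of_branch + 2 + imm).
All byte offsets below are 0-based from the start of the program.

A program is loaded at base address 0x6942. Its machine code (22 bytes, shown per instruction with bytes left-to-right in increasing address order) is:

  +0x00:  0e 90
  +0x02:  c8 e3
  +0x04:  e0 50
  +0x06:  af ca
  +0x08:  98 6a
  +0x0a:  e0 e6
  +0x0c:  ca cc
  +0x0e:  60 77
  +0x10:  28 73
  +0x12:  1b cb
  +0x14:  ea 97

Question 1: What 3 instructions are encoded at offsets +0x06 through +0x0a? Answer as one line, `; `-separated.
lsli $5, #47; band $5, $3; eor $13, $12

off 0x06: read af ca as little → 0xcaaf
  opcode bits[15:11]=0x19: lsli/RI
  [10:7] rd=5 = $5
  [6:0] imm=47 = #47
off 0x08: read 98 6a as little → 0x6a98
  opcode bits[15:11]=0xd: band/RR
  [10:7] rd=5 = $5
  [6:3] rs=3 = $3
off 0x0a: read e0 e6 as little → 0xe6e0
  opcode bits[15:11]=0x1c: eor/RR
  [10:7] rd=13 = $13
  [6:3] rs=12 = $12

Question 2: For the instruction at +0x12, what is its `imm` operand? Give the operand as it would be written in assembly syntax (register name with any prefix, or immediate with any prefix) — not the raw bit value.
#27

+0x12: 1b cb ⇒ word 0xcb1b (little)
  top 5b → 0x19 → lsli [RI]
  [10:7] rd=6 = $6
  [6:0] imm=27 = #27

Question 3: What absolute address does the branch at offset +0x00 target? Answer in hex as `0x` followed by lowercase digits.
@+00  little-endian(0e 90) = 0x900e
  opcode bits[15:11]=0x12: jz/J
  [10:0] imm=14 = #14
  target = base 0x6942 + off 0x00 + 2 + imm 14 = 0x6952

0x6952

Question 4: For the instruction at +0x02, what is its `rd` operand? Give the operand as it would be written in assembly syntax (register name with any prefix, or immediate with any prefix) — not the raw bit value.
[02] c8 e3 → 0xe3c8
  opcode bits[15:11]=0x1c: eor/RR
  rd@[10:7]=0x7 ⇒ $7
  rs@[6:3]=0x9 ⇒ $9

$7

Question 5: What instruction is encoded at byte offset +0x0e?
off 0x0e: read 60 77 as little → 0x7760
  opcode bits[15:11]=0xe: load/RR
  rd@[10:7]=0xe ⇒ $14
  rs@[6:3]=0xc ⇒ $12

load $14, $12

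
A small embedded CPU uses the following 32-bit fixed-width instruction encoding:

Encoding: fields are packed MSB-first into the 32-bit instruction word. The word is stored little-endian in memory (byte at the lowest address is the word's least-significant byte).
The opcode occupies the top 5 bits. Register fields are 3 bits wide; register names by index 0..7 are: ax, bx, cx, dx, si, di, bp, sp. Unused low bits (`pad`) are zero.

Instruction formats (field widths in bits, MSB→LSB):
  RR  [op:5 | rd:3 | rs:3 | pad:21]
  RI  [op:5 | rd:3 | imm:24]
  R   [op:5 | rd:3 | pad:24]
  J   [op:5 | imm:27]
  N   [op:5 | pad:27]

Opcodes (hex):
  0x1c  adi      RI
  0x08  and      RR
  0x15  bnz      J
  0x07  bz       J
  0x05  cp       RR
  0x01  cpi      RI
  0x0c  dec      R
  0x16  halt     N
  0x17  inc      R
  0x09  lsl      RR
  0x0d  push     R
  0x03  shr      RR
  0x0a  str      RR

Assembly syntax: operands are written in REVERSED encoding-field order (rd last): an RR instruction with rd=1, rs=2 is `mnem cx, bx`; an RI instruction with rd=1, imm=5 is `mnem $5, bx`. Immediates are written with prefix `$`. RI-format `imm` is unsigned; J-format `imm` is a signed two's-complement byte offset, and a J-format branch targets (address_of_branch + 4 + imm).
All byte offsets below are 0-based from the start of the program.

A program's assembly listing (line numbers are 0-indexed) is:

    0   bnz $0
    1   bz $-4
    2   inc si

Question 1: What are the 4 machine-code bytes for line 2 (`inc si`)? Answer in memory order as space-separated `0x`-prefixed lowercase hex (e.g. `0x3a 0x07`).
line 2 (inc): pack op=0x17:5|rd=4:3|pad=0:24 = 0xbc000000; little→ 00 00 00 bc

0x00 0x00 0x00 0xbc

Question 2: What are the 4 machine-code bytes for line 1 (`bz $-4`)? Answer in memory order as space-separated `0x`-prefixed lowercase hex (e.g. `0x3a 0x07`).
line 1 (bz): pack op=0x7:5|imm=-4:27 = 0x3ffffffc; little→ fc ff ff 3f

0xfc 0xff 0xff 0x3f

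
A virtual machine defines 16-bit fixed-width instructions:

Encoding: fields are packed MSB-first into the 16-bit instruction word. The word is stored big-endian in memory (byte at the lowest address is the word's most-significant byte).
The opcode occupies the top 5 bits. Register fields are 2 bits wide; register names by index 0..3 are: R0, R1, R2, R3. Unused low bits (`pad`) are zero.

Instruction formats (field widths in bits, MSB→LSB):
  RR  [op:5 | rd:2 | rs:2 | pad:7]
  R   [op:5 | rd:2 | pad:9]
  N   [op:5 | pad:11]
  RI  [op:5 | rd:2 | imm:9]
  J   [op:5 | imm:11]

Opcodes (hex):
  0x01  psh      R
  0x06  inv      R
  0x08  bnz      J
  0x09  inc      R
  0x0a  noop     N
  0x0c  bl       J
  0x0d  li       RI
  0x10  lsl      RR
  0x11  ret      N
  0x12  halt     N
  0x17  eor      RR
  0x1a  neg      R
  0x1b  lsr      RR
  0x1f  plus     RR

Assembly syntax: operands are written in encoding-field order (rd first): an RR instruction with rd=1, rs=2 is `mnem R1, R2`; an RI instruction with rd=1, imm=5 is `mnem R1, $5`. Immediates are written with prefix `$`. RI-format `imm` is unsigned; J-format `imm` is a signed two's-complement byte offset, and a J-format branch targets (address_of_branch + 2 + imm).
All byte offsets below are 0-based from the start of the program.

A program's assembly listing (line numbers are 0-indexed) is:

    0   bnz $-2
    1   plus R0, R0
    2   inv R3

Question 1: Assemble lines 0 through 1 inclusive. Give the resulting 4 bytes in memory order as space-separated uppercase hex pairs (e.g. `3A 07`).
47 FE F8 00

0. bnz fields op=0x8:5|imm=-2:11 → word 47feh → 47 fe
1. plus fields op=0x1f:5|rd=0:2|rs=0:2|pad=0:7 → word f800h → f8 00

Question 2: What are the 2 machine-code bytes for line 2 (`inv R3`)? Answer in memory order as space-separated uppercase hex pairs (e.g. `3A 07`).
36 00

2. inv fields op=0x6:5|rd=3:2|pad=0:9 → word 3600h → 36 00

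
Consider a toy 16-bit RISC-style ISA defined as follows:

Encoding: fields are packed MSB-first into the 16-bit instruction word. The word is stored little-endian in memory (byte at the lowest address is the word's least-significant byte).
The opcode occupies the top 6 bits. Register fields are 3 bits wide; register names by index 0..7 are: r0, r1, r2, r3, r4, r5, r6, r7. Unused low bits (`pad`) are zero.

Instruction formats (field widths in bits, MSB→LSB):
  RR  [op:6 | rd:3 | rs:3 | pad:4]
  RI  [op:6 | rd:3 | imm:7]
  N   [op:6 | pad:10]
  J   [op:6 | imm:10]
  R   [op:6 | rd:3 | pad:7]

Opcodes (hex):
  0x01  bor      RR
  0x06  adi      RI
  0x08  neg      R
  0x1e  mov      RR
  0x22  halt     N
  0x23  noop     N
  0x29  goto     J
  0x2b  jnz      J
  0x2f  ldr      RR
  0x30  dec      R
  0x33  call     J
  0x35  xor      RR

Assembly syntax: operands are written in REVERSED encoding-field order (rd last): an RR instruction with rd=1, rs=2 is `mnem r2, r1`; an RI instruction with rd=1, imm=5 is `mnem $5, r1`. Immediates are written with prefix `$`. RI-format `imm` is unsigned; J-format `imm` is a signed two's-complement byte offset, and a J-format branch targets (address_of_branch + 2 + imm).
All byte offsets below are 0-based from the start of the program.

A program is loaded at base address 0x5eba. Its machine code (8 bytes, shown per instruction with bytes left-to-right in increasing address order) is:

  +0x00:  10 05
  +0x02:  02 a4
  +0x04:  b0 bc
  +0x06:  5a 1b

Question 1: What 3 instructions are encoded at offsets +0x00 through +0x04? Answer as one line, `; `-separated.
bor r1, r2; goto $2; ldr r3, r1

off 0x00: read 10 05 as little → 0x0510
  op=0x0510>>10=0x1 ⇒ bor (RR)
  rd@[9:7]=0x2 ⇒ r2
  rs@[6:4]=0x1 ⇒ r1
off 0x02: read 02 a4 as little → 0xa402
  op=0xa402>>10=0x29 ⇒ goto (J)
  imm@[9:0]=0x2 ⇒ $2
off 0x04: read b0 bc as little → 0xbcb0
  op=0xbcb0>>10=0x2f ⇒ ldr (RR)
  rd@[9:7]=0x1 ⇒ r1
  rs@[6:4]=0x3 ⇒ r3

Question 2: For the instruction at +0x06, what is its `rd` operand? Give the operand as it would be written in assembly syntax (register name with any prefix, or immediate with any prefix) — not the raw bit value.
r6

[06] 5a 1b → 0x1b5a
  opcode bits[15:10]=0x6: adi/RI
  rd@[9:7]=0x6 ⇒ r6
  imm@[6:0]=0x5a ⇒ $90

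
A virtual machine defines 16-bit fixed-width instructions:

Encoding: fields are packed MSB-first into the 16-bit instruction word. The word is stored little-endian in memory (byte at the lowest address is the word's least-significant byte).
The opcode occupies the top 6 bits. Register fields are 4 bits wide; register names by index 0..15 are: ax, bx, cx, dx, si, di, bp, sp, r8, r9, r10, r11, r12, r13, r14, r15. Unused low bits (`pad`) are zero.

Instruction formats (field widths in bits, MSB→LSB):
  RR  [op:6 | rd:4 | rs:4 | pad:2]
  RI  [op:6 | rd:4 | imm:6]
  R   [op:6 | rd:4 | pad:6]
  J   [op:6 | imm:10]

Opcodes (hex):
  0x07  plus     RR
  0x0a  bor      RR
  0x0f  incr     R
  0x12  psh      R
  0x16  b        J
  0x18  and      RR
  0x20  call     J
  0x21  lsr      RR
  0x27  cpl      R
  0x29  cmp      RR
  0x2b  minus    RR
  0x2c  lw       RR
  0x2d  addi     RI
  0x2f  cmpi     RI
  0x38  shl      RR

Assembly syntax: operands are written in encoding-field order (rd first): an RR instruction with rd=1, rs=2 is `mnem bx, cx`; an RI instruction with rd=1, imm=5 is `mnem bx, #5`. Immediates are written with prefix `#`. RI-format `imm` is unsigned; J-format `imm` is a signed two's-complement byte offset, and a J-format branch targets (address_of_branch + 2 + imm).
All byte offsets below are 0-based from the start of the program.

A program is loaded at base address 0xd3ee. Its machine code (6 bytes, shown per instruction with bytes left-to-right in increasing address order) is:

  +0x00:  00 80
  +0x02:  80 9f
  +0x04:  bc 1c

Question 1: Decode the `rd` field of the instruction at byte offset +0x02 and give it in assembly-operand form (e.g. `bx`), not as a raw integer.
r14

@+02  little-endian(80 9f) = 0x9f80
  opcode bits[15:10]=0x27: cpl/R
  rd@[9:6]=0xe ⇒ r14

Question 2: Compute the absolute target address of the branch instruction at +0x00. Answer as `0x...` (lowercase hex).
0xd3f0

[00] 00 80 → 0x8000
  op=0x8000>>10=0x20 ⇒ call (J)
  imm@[9:0]=0x0 ⇒ #0
  target = base 0xd3ee + off 0x00 + 2 + imm 0 = 0xd3f0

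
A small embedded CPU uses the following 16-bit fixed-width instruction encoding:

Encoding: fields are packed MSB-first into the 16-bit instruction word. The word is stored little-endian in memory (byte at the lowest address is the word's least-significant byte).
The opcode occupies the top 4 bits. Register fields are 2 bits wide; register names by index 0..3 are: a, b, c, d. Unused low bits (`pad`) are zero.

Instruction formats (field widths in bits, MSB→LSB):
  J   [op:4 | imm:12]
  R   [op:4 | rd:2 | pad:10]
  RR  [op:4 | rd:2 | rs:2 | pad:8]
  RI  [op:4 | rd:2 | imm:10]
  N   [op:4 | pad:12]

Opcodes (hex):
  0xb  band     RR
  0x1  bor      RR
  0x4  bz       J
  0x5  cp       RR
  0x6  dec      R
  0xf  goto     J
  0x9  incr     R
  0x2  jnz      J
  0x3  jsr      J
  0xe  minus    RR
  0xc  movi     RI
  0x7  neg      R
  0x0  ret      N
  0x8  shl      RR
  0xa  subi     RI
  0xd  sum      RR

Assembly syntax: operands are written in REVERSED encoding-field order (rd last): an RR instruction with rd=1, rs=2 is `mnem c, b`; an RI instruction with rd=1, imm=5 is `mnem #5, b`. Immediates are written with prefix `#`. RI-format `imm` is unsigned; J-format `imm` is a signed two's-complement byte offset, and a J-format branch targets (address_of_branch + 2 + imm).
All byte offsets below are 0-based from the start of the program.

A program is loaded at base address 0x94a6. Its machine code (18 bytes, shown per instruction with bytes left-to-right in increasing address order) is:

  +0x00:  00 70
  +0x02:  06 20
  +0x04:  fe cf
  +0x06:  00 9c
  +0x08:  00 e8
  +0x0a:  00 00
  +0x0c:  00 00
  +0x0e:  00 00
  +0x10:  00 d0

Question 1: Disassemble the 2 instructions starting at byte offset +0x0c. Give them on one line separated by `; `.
@+0c  little-endian(00 00) = 0x0000
  opcode bits[15:12]=0x0: ret/N
@+0e  little-endian(00 00) = 0x0000
  opcode bits[15:12]=0x0: ret/N

ret; ret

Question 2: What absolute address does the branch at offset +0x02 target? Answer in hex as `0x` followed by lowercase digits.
@+02  little-endian(06 20) = 0x2006
  opcode bits[15:12]=0x2: jnz/J
  imm@[11:0]=0x6 ⇒ #6
  target = base 0x94a6 + off 0x02 + 2 + imm 6 = 0x94b0

0x94b0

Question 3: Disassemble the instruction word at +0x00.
+0x00: 00 70 ⇒ word 0x7000 (little)
  op=0x7000>>12=0x7 ⇒ neg (R)
  rd@[11:10]=0x0 ⇒ a

neg a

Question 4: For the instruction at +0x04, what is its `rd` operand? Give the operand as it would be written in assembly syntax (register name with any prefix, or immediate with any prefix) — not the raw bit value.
d

off 0x04: read fe cf as little → 0xcffe
  opcode bits[15:12]=0xc: movi/RI
  rd@[11:10]=0x3 ⇒ d
  imm@[9:0]=0x3fe ⇒ #1022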